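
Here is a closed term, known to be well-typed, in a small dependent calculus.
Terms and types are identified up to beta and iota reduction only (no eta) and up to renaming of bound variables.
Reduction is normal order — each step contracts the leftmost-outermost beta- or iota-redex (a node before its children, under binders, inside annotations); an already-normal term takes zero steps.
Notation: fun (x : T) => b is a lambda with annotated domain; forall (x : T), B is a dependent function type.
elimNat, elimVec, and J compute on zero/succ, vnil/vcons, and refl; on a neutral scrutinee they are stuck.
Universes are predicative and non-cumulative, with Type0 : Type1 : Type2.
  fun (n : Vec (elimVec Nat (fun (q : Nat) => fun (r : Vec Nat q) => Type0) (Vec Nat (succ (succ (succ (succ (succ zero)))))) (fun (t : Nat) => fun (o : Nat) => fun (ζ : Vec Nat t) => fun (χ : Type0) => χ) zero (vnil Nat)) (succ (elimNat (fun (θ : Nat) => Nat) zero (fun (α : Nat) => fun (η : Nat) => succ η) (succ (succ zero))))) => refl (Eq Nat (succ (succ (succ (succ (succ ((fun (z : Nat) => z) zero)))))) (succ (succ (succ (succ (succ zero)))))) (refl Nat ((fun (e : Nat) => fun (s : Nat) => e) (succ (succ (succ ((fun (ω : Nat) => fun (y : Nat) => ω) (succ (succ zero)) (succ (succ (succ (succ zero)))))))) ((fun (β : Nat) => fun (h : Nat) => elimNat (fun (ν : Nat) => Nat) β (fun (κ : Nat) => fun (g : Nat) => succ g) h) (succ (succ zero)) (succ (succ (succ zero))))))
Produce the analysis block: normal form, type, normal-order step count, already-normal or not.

reduced normal form:
  fun (n : Vec (Vec Nat (succ (succ (succ (succ (succ zero)))))) (succ (succ (succ zero)))) => refl (Eq Nat (succ (succ (succ (succ (succ zero))))) (succ (succ (succ (succ (succ zero)))))) (refl Nat (succ (succ (succ (succ (succ zero))))))
type:
  forall (n : Vec (Vec Nat (succ (succ (succ (succ (succ zero)))))) (succ (succ (succ zero)))), Eq (Eq Nat (succ (succ (succ (succ (succ zero))))) (succ (succ (succ (succ (succ zero)))))) (refl Nat (succ (succ (succ (succ (succ zero)))))) (refl Nat (succ (succ (succ (succ (succ zero))))))
normal-order step count: 13
started in normal form: no
first contracted redex: an elimVec iota-redex


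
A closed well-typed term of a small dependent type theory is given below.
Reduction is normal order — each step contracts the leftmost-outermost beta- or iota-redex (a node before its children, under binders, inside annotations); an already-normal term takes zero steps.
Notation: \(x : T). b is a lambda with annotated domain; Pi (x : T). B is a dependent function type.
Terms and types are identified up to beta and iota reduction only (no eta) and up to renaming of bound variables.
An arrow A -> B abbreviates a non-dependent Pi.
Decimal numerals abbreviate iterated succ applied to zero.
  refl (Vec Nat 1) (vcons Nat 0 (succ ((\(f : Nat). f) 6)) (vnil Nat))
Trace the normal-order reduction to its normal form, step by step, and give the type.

reduction (normal order):
  refl (Vec Nat 1) (vcons Nat 0 (succ ((\(f : Nat). f) 6)) (vnil Nat))
  ~> refl (Vec Nat 1) (vcons Nat 0 7 (vnil Nat))
the term's type:
  Eq (Vec Nat 1) (vcons Nat 0 7 (vnil Nat)) (vcons Nat 0 7 (vnil Nat))


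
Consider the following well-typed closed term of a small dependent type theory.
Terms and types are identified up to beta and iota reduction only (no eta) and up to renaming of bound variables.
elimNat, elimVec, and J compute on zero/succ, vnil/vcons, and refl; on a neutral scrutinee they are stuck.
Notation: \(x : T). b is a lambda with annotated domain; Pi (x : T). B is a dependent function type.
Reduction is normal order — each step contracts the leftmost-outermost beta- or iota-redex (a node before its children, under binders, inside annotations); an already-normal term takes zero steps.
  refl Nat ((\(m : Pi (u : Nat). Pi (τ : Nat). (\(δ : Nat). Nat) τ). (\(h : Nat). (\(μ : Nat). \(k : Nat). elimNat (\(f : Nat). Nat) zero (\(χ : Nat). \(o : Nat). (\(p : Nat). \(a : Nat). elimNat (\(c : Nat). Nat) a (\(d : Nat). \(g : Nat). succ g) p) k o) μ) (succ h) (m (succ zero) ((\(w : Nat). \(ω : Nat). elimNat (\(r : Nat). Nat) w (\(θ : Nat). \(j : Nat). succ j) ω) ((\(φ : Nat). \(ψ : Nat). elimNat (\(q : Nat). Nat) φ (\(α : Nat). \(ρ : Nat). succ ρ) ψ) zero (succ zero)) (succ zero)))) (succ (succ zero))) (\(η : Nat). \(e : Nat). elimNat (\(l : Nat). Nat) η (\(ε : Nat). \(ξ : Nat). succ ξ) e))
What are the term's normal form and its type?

normal form:
  refl Nat (succ (succ (succ (succ (succ (succ (succ (succ (succ zero)))))))))
the term's type:
  Eq Nat (succ (succ (succ (succ (succ (succ (succ (succ (succ zero))))))))) (succ (succ (succ (succ (succ (succ (succ (succ (succ zero)))))))))


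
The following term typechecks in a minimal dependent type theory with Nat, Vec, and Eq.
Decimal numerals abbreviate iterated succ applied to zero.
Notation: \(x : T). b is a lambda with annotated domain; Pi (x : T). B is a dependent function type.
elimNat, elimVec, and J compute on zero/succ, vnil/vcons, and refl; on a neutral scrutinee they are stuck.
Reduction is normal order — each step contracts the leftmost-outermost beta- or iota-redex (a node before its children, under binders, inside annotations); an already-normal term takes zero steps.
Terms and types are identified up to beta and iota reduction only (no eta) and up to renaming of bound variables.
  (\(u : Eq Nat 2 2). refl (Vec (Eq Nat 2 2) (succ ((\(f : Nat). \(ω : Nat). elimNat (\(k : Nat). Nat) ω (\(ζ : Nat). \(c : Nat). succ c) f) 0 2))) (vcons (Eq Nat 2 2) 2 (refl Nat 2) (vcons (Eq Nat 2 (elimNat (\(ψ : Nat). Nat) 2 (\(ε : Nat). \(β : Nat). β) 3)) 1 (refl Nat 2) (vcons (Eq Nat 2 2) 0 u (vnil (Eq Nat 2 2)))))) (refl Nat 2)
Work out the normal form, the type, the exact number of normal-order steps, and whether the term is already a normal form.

resulting normal form:
  refl (Vec (Eq Nat 2 2) 3) (vcons (Eq Nat 2 2) 2 (refl Nat 2) (vcons (Eq Nat 2 2) 1 (refl Nat 2) (vcons (Eq Nat 2 2) 0 (refl Nat 2) (vnil (Eq Nat 2 2)))))
type:
  Eq (Vec (Eq Nat 2 2) 3) (vcons (Eq Nat 2 2) 2 (refl Nat 2) (vcons (Eq Nat 2 2) 1 (refl Nat 2) (vcons (Eq Nat 2 2) 0 (refl Nat 2) (vnil (Eq Nat 2 2))))) (vcons (Eq Nat 2 2) 2 (refl Nat 2) (vcons (Eq Nat 2 2) 1 (refl Nat 2) (vcons (Eq Nat 2 2) 0 (refl Nat 2) (vnil (Eq Nat 2 2)))))
normal-order step count: 14
started in normal form: no
first redex: a beta-redex


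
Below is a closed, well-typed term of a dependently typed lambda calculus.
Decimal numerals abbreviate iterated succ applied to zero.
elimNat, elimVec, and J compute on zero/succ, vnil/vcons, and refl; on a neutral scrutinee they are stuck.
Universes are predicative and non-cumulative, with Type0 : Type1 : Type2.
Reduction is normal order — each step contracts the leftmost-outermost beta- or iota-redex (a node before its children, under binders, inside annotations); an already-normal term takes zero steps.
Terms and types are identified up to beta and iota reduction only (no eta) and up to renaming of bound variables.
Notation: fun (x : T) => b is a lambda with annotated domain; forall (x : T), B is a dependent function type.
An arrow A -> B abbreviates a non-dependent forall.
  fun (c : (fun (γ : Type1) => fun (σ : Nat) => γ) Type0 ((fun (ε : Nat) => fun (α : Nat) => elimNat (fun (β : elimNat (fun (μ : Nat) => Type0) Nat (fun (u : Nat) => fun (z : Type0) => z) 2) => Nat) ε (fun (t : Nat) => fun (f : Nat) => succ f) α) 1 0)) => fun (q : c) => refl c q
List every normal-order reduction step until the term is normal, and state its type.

reduction (normal order):
  fun (c : (fun (γ : Type1) => fun (σ : Nat) => γ) Type0 ((fun (ε : Nat) => fun (α : Nat) => elimNat (fun (β : elimNat (fun (μ : Nat) => Type0) Nat (fun (u : Nat) => fun (z : Type0) => z) 2) => Nat) ε (fun (t : Nat) => fun (f : Nat) => succ f) α) 1 0)) => fun (q : c) => refl c q
  ~> fun (c : (fun (γ : Nat) => Type0) ((fun (σ : Nat) => fun (ε : Nat) => elimNat (fun (α : elimNat (fun (β : Nat) => Type0) Nat (fun (μ : Nat) => fun (u : Type0) => u) 2) => Nat) σ (fun (z : Nat) => fun (t : Nat) => succ t) ε) 1 0)) => fun (f : c) => refl c f
  ~> fun (c : Type0) => fun (γ : c) => refl c γ
inferred type:
  forall (c : Type0), forall (γ : c), Eq c γ γ


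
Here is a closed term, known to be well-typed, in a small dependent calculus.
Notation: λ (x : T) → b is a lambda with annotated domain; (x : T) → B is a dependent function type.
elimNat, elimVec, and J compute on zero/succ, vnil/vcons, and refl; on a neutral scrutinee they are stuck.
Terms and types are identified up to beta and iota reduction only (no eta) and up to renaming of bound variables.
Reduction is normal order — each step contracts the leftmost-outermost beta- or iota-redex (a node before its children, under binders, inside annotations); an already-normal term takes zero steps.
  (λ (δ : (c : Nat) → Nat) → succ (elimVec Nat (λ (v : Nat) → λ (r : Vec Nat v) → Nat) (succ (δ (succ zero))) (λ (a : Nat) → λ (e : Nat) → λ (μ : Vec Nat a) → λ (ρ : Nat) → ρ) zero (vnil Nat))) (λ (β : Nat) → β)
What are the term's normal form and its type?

resulting normal form:
  succ (succ (succ zero))
type:
  Nat
observation: the leftmost-outermost redex is a beta-redex, and normalization takes 3 steps.


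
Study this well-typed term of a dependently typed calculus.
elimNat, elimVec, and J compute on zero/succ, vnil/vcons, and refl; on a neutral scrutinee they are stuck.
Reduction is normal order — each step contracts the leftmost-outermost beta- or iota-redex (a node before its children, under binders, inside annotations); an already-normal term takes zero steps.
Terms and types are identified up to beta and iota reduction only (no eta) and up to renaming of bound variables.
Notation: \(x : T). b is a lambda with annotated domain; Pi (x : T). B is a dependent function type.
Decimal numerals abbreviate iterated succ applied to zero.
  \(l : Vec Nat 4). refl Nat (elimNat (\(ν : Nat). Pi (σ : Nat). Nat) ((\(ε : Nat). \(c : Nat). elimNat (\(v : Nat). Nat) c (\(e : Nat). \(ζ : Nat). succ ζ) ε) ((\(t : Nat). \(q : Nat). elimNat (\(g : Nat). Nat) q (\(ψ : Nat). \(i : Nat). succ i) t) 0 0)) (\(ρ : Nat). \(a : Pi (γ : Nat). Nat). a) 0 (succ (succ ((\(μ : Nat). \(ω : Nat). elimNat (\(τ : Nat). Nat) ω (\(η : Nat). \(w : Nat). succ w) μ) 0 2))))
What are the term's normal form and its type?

normal form:
  \(l : Vec Nat 4). refl Nat 4
inferred type:
  Pi (l : Vec Nat 4). Eq Nat 4 4


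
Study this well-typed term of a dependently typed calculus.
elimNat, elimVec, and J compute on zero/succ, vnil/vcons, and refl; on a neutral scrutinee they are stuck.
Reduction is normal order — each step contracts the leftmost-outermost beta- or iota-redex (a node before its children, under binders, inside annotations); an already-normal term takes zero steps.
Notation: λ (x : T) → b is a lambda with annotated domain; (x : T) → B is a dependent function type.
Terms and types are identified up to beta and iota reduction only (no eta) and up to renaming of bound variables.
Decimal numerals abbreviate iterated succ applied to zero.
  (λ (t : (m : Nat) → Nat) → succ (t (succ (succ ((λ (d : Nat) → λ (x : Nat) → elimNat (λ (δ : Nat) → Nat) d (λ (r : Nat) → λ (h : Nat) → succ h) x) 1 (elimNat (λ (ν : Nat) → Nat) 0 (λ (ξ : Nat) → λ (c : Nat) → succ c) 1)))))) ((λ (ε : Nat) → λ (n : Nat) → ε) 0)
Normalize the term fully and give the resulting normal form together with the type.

resulting normal form:
  1
the term's type:
  Nat


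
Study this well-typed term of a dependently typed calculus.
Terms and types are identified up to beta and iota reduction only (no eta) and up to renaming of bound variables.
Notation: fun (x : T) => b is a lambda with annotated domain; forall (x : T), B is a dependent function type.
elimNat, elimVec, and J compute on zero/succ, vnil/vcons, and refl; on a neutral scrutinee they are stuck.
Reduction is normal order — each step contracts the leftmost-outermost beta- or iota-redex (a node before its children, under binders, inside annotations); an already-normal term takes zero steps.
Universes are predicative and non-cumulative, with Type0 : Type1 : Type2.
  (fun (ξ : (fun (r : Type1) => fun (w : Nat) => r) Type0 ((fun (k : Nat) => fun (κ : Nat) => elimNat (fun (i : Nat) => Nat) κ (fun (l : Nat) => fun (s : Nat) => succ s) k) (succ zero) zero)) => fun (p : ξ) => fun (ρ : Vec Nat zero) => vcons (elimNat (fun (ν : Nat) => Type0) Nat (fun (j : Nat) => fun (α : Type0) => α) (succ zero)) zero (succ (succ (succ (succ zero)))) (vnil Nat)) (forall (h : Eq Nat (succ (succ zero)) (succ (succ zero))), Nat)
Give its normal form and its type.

reduced normal form:
  fun (ξ : forall (r : Eq Nat (succ (succ zero)) (succ (succ zero))), Nat) => fun (w : Vec Nat zero) => vcons Nat zero (succ (succ (succ (succ zero)))) (vnil Nat)
the term's type:
  forall (ξ : forall (r : Eq Nat (succ (succ zero)) (succ (succ zero))), Nat), forall (w : Vec Nat zero), Vec Nat (succ zero)
observation: normalization takes exactly 5 steps under the normal-order strategy.


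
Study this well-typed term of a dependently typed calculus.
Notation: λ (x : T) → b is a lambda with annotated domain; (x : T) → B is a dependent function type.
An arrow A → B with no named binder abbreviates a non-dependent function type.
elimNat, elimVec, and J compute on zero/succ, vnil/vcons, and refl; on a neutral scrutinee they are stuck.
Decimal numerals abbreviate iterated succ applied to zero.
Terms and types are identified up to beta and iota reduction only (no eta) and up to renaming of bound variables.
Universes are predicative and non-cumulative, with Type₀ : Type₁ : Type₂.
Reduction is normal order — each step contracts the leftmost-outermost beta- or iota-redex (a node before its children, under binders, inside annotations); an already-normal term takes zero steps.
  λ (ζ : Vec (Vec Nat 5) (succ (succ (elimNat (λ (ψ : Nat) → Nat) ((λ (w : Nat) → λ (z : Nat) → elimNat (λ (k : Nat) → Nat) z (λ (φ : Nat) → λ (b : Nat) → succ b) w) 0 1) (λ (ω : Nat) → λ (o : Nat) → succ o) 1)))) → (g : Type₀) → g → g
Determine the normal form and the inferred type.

normal form:
  λ (ζ : Vec (Vec Nat 5) 4) → (ψ : Type₀) → ψ → ψ
inferred type:
  Vec (Vec Nat 5) 4 → Type₁


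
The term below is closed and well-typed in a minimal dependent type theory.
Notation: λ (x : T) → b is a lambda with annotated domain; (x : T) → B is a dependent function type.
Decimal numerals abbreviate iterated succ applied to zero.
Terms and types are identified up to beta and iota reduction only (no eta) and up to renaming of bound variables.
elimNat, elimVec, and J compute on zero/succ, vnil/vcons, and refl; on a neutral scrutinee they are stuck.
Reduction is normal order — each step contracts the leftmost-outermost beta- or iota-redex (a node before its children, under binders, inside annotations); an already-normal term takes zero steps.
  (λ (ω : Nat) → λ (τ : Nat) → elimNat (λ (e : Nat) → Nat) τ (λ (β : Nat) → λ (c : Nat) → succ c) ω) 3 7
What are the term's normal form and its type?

resulting normal form:
  10
inferred type:
  Nat
observation: the leftmost-outermost redex is a beta-redex, and normalization takes 12 steps.


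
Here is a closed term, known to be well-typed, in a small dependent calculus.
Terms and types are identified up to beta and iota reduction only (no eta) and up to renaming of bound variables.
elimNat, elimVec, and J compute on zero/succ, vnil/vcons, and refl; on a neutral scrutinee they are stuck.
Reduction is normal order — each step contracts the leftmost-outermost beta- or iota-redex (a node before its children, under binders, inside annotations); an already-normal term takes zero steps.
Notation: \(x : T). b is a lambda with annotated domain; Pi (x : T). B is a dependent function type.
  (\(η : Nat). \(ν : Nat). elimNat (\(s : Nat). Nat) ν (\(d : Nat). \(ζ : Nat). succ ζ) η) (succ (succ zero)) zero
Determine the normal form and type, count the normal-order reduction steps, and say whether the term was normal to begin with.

reduced normal form:
  succ (succ zero)
the term's type:
  Nat
normal-order step count: 9
already normal: no
first contracted redex: a beta-redex


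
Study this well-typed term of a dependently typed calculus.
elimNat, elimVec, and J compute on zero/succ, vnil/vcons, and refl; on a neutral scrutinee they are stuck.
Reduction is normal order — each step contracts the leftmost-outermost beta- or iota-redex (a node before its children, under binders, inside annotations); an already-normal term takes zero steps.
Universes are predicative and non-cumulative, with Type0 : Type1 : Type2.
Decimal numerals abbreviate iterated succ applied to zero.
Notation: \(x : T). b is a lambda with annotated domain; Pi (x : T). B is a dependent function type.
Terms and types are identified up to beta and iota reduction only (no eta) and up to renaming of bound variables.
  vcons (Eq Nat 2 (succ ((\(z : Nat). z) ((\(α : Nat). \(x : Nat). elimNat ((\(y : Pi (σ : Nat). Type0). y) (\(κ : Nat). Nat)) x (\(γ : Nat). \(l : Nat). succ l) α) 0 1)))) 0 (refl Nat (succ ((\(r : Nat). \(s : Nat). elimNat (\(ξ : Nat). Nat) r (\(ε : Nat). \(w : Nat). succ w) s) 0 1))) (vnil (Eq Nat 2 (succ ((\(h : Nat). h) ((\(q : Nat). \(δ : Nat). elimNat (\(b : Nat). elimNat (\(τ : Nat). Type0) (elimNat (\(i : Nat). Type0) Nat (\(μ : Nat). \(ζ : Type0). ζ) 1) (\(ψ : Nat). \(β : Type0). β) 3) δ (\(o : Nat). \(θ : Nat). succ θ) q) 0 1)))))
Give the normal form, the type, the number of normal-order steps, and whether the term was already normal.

reduced normal form:
  vcons (Eq Nat 2 2) 0 (refl Nat 2) (vnil (Eq Nat 2 2))
inferred type:
  Vec (Eq Nat 2 2) 1
normal-order step count: 14
already normal: no
first redex: a beta-redex


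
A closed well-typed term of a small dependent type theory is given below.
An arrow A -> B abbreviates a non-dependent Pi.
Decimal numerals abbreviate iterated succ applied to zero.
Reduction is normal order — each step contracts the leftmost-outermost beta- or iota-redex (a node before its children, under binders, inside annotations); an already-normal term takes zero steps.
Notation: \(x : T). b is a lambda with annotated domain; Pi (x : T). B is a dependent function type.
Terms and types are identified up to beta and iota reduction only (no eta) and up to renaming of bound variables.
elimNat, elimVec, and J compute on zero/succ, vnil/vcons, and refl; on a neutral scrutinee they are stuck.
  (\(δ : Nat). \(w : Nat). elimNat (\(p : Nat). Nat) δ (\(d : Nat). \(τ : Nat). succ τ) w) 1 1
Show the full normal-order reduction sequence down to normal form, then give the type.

normal-order reduction:
  (\(δ : Nat). \(w : Nat). elimNat (\(p : Nat). Nat) δ (\(d : Nat). \(τ : Nat). succ τ) w) 1 1
  ~> (\(δ : Nat). elimNat (\(w : Nat). Nat) 1 (\(p : Nat). \(d : Nat). succ d) δ) 1
  ~> elimNat (\(δ : Nat). Nat) 1 (\(w : Nat). \(p : Nat). succ p) 1
  ~> (\(δ : Nat). \(w : Nat). succ w) 0 (elimNat (\(p : Nat). Nat) 1 (\(d : Nat). \(τ : Nat). succ τ) 0)
  ~> (\(δ : Nat). succ δ) (elimNat (\(w : Nat). Nat) 1 (\(p : Nat). \(d : Nat). succ d) 0)
  ~> succ (elimNat (\(δ : Nat). Nat) 1 (\(w : Nat). \(p : Nat). succ p) 0)
  ~> 2
the term's type:
  Nat


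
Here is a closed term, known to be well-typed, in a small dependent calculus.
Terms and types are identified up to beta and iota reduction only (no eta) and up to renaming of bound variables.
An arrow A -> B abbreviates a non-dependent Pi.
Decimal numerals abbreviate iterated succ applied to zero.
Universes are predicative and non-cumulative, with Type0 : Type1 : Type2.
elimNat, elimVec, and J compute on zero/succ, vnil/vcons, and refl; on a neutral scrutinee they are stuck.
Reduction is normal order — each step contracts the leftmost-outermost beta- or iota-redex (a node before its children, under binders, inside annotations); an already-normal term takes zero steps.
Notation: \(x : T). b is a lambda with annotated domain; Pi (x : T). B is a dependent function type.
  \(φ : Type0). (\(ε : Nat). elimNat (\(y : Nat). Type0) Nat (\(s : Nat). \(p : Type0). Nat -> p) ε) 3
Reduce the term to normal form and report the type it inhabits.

reduced normal form:
  \(φ : Type0). Nat -> Nat -> Nat -> Nat
the term's type:
  Type0 -> Type0
observation: normalization takes exactly 11 steps under the normal-order strategy.


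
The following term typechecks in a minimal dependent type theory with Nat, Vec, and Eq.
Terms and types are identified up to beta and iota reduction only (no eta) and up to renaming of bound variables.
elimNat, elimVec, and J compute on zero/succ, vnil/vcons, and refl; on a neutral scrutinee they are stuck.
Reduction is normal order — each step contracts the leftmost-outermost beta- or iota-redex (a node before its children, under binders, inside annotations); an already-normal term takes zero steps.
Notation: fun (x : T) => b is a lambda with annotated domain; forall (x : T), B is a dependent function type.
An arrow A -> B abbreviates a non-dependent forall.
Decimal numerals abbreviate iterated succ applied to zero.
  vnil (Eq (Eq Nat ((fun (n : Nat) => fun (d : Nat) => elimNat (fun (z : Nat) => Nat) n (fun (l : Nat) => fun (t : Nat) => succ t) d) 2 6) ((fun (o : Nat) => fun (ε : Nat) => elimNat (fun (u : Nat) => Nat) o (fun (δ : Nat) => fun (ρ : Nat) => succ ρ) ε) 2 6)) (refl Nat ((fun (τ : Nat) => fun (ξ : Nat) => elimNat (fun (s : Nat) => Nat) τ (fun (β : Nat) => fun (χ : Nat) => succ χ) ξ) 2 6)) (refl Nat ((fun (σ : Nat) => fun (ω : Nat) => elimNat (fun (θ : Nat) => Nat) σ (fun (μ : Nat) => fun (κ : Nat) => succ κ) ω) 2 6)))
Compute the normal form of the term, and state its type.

normal form:
  vnil (Eq (Eq Nat 8 8) (refl Nat 8) (refl Nat 8))
type:
  Vec (Eq (Eq Nat 8 8) (refl Nat 8) (refl Nat 8)) 0


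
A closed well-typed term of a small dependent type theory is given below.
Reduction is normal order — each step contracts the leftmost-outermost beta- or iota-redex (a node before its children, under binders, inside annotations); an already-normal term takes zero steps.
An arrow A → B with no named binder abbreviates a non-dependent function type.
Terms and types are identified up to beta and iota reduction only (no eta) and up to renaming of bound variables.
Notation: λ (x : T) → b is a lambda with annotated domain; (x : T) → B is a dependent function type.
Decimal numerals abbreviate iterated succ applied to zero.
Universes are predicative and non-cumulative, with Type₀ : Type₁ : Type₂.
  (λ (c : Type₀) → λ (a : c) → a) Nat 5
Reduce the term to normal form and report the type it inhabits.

resulting normal form:
  5
inferred type:
  Nat
observation: reduction starts at a beta-redex, and 2 normal-order steps reach the normal form.


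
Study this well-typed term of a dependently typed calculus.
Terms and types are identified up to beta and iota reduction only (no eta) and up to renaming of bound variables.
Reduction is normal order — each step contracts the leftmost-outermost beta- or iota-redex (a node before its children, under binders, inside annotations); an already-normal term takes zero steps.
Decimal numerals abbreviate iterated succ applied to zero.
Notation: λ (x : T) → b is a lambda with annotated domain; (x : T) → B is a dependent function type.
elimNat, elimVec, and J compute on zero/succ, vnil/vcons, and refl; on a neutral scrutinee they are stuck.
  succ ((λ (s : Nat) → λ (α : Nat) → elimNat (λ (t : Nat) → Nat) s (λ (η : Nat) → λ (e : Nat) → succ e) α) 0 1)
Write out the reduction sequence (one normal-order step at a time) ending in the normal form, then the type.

reduction (normal order):
  succ ((λ (s : Nat) → λ (α : Nat) → elimNat (λ (t : Nat) → Nat) s (λ (η : Nat) → λ (e : Nat) → succ e) α) 0 1)
  ~> succ ((λ (s : Nat) → elimNat (λ (α : Nat) → Nat) 0 (λ (t : Nat) → λ (η : Nat) → succ η) s) 1)
  ~> succ (elimNat (λ (s : Nat) → Nat) 0 (λ (α : Nat) → λ (t : Nat) → succ t) 1)
  ~> succ ((λ (s : Nat) → λ (α : Nat) → succ α) 0 (elimNat (λ (t : Nat) → Nat) 0 (λ (η : Nat) → λ (e : Nat) → succ e) 0))
  ~> succ ((λ (s : Nat) → succ s) (elimNat (λ (α : Nat) → Nat) 0 (λ (t : Nat) → λ (η : Nat) → succ η) 0))
  ~> succ (succ (elimNat (λ (s : Nat) → Nat) 0 (λ (α : Nat) → λ (t : Nat) → succ t) 0))
  ~> 2
the term's type:
  Nat


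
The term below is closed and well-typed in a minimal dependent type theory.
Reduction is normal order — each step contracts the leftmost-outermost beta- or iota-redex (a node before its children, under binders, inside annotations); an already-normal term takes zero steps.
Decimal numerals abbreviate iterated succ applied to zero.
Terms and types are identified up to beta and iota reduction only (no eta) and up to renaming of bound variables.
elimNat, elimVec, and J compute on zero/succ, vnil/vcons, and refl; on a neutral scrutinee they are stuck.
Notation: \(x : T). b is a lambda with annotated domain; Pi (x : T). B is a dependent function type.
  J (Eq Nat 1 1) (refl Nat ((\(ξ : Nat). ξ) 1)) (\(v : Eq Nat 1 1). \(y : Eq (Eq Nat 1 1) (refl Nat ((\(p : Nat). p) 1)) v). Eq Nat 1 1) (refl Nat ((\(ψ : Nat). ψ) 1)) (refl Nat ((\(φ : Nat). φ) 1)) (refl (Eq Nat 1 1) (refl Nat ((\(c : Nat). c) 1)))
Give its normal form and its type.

normal form:
  refl Nat 1
type:
  Eq Nat 1 1


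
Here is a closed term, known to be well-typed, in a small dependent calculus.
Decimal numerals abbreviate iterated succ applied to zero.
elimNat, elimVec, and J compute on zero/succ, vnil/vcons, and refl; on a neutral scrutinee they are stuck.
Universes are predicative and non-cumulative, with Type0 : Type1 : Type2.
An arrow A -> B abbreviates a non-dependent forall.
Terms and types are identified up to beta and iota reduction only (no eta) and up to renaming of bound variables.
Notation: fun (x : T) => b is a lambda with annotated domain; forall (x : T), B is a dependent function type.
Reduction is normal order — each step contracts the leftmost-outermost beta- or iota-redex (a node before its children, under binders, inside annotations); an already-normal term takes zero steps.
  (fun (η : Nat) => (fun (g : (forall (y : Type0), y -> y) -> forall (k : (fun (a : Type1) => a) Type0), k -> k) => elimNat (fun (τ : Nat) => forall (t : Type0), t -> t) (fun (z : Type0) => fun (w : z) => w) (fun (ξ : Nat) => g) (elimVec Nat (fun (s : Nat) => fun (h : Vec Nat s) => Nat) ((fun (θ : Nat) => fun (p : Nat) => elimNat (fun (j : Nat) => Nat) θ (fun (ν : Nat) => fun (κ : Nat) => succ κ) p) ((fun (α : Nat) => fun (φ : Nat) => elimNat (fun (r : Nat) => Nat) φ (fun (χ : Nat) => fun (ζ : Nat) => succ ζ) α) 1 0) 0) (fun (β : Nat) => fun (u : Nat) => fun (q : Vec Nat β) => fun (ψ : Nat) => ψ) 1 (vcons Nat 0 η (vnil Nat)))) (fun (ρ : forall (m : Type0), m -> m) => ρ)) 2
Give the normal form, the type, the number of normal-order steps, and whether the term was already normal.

resulting normal form:
  fun (η : Type0) => fun (g : η) => g
the term's type:
  forall (η : Type0), η -> η
steps to reach normal form (normal order): 21
already normal: no
first contracted redex: a beta-redex


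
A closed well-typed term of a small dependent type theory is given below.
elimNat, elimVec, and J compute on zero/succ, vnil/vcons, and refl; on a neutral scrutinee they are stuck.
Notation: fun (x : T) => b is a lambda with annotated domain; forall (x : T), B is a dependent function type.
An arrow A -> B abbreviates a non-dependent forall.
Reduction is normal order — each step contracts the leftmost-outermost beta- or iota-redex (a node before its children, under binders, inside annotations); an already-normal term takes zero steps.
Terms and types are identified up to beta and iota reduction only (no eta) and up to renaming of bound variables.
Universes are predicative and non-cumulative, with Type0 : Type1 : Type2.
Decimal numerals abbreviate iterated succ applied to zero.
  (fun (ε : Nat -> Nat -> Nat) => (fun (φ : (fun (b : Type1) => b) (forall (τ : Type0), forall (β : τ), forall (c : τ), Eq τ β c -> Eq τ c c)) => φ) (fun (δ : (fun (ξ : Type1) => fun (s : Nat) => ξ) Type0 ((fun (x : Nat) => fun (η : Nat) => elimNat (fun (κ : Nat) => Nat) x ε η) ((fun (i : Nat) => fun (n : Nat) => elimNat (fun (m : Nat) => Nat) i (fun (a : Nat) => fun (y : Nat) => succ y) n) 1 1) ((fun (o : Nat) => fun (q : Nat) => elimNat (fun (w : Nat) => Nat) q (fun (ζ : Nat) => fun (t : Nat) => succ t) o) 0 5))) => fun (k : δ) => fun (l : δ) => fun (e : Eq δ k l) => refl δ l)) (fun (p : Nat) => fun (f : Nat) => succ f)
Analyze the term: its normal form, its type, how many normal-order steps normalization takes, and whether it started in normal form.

resulting normal form:
  fun (ε : Type0) => fun (φ : ε) => fun (b : ε) => fun (τ : Eq ε φ b) => refl ε b
the term's type:
  forall (ε : Type0), forall (φ : ε), forall (b : ε), Eq ε φ b -> Eq ε b b
steps to reach normal form (normal order): 4
term was already normal: no
first contracted redex: a beta-redex


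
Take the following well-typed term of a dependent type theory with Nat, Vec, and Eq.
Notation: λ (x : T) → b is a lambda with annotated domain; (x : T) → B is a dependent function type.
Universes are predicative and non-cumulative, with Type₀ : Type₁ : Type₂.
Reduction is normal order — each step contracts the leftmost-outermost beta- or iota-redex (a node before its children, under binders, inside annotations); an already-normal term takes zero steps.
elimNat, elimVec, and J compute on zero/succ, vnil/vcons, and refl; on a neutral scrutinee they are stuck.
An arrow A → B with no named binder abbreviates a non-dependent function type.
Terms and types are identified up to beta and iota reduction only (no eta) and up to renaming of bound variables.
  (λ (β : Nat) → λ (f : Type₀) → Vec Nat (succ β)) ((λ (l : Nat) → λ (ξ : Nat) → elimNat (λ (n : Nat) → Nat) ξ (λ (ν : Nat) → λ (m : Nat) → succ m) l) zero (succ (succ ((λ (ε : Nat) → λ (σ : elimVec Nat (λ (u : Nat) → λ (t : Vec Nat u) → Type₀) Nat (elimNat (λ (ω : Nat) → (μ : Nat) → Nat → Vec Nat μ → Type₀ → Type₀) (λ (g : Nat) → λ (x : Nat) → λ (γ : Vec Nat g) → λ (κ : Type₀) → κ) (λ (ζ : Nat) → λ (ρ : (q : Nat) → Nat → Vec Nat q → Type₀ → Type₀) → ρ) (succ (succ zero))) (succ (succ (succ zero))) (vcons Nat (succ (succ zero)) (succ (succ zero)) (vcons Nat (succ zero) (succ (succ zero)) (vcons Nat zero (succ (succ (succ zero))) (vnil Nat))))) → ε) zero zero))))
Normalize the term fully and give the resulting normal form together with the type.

normal form:
  λ (β : Type₀) → Vec Nat (succ (succ (succ zero)))
inferred type:
  Type₀ → Type₀


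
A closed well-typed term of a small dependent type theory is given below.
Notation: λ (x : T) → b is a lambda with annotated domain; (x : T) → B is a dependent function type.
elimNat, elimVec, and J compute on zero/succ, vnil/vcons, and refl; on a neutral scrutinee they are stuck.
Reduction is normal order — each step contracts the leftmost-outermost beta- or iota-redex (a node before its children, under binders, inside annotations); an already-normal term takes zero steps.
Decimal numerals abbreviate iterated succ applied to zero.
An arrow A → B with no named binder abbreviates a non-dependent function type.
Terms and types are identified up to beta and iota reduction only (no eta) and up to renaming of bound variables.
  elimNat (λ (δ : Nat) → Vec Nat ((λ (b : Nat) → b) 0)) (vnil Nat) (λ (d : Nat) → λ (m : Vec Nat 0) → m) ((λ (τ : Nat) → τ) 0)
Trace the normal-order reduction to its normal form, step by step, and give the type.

normal-order reduction:
  elimNat (λ (δ : Nat) → Vec Nat ((λ (b : Nat) → b) 0)) (vnil Nat) (λ (d : Nat) → λ (m : Vec Nat 0) → m) ((λ (τ : Nat) → τ) 0)
  ~> elimNat (λ (δ : Nat) → Vec Nat 0) (vnil Nat) (λ (b : Nat) → λ (d : Vec Nat 0) → d) ((λ (m : Nat) → m) 0)
  ~> elimNat (λ (δ : Nat) → Vec Nat 0) (vnil Nat) (λ (b : Nat) → λ (d : Vec Nat 0) → d) 0
  ~> vnil Nat
the term's type:
  Vec Nat 0


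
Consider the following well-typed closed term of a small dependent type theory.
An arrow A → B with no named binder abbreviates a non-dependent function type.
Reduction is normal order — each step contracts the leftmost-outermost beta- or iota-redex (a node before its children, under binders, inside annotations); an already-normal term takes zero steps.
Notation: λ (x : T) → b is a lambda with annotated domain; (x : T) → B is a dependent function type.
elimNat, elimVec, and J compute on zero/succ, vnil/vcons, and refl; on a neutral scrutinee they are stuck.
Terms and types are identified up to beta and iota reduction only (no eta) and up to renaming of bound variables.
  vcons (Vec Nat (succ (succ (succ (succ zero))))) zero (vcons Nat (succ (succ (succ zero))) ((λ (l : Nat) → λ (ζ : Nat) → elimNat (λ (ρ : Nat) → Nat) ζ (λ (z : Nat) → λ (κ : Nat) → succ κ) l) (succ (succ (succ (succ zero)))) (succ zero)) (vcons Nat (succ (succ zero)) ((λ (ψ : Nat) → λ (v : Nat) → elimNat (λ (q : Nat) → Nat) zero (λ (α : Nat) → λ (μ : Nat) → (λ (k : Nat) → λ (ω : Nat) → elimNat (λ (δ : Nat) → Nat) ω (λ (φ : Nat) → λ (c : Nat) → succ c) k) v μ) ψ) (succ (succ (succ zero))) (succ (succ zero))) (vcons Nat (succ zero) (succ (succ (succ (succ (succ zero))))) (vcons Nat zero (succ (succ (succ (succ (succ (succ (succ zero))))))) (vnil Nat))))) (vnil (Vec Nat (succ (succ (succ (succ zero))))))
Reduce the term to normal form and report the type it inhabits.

resulting normal form:
  vcons (Vec Nat (succ (succ (succ (succ zero))))) zero (vcons Nat (succ (succ (succ zero))) (succ (succ (succ (succ (succ zero))))) (vcons Nat (succ (succ zero)) (succ (succ (succ (succ (succ (succ zero)))))) (vcons Nat (succ zero) (succ (succ (succ (succ (succ zero))))) (vcons Nat zero (succ (succ (succ (succ (succ (succ (succ zero))))))) (vnil Nat))))) (vnil (Vec Nat (succ (succ (succ (succ zero))))))
type:
  Vec (Vec Nat (succ (succ (succ (succ zero))))) (succ zero)
observation: reduction starts at a beta-redex, and 54 normal-order steps reach the normal form.


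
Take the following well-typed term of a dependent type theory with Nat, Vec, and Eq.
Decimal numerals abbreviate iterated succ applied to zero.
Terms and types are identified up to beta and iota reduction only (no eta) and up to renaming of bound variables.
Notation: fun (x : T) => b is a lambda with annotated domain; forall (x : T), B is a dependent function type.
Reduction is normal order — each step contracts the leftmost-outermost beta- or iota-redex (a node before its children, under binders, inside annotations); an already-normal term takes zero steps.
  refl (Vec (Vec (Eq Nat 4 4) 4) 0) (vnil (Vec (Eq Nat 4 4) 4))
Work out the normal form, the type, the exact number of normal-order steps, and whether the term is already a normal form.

normal form:
  refl (Vec (Vec (Eq Nat 4 4) 4) 0) (vnil (Vec (Eq Nat 4 4) 4))
inferred type:
  Eq (Vec (Vec (Eq Nat 4 4) 4) 0) (vnil (Vec (Eq Nat 4 4) 4)) (vnil (Vec (Eq Nat 4 4) 4))
steps to reach normal form (normal order): 0
already normal: yes


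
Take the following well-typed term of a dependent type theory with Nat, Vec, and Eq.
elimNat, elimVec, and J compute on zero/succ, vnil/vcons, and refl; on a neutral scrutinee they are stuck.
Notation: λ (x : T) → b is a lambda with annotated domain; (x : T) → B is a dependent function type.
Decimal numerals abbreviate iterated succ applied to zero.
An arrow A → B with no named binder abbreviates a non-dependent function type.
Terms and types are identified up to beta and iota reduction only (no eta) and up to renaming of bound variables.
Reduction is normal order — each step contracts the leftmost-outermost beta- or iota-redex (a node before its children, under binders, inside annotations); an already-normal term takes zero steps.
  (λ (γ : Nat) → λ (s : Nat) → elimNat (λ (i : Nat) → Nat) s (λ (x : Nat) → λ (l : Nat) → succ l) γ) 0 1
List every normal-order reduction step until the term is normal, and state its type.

normal-order reduction sequence:
  (λ (γ : Nat) → λ (s : Nat) → elimNat (λ (i : Nat) → Nat) s (λ (x : Nat) → λ (l : Nat) → succ l) γ) 0 1
  ~> (λ (γ : Nat) → elimNat (λ (s : Nat) → Nat) γ (λ (i : Nat) → λ (x : Nat) → succ x) 0) 1
  ~> elimNat (λ (γ : Nat) → Nat) 1 (λ (s : Nat) → λ (i : Nat) → succ i) 0
  ~> 1
the term's type:
  Nat


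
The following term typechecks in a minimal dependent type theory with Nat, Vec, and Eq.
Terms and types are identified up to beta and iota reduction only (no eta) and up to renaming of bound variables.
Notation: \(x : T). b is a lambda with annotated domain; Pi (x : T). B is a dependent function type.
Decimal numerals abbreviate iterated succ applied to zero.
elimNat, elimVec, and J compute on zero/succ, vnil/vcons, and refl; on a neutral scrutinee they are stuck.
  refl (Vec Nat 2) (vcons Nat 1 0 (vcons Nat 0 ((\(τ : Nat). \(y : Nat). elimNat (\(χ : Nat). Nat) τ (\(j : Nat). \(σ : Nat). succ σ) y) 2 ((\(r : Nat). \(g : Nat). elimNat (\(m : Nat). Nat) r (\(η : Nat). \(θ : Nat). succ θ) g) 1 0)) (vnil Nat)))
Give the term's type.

type:
  Eq (Vec Nat 2) (vcons Nat 1 0 (vcons Nat 0 3 (vnil Nat))) (vcons Nat 1 0 (vcons Nat 0 3 (vnil Nat)))


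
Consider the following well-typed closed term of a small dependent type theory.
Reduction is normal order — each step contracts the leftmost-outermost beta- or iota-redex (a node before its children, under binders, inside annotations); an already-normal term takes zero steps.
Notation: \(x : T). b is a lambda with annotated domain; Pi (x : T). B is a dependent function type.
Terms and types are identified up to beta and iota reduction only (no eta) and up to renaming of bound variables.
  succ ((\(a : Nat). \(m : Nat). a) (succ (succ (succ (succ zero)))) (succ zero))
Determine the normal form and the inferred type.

resulting normal form:
  succ (succ (succ (succ (succ zero))))
inferred type:
  Nat


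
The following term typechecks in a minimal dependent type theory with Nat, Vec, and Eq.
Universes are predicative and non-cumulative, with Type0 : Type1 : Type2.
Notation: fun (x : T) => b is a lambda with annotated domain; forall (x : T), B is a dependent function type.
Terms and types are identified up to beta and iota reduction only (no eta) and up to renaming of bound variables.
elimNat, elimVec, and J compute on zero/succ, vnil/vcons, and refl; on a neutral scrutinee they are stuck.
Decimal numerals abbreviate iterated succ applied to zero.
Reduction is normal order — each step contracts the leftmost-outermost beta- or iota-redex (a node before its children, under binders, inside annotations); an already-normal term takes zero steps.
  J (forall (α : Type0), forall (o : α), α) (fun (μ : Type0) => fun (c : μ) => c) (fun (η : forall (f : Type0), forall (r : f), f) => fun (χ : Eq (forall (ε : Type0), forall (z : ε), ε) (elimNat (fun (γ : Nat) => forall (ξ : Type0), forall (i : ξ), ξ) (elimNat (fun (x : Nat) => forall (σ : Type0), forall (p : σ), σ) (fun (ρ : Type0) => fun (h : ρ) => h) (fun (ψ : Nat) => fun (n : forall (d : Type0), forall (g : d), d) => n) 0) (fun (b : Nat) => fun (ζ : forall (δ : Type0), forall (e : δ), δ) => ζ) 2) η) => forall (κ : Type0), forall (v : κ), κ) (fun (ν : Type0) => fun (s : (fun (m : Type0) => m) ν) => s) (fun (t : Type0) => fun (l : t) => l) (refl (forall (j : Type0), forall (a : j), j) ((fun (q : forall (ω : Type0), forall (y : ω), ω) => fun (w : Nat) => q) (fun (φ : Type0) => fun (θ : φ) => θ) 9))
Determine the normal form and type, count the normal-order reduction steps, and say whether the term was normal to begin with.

resulting normal form:
  fun (α : Type0) => fun (o : α) => o
the term's type:
  forall (α : Type0), forall (o : α), α
normal-order step count: 2
term was already normal: no
first contracted redex: a J iota-redex
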